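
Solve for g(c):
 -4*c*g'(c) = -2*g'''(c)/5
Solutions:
 g(c) = C1 + Integral(C2*airyai(10^(1/3)*c) + C3*airybi(10^(1/3)*c), c)


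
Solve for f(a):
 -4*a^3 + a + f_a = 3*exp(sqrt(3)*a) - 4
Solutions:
 f(a) = C1 + a^4 - a^2/2 - 4*a + sqrt(3)*exp(sqrt(3)*a)


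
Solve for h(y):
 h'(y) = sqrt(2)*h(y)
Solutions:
 h(y) = C1*exp(sqrt(2)*y)


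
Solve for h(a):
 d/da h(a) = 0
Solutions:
 h(a) = C1


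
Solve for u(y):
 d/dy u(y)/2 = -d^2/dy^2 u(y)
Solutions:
 u(y) = C1 + C2*exp(-y/2)


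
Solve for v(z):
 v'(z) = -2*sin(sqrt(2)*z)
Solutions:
 v(z) = C1 + sqrt(2)*cos(sqrt(2)*z)


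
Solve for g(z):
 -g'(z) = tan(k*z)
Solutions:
 g(z) = C1 - Piecewise((-log(cos(k*z))/k, Ne(k, 0)), (0, True))


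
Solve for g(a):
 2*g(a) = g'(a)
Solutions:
 g(a) = C1*exp(2*a)


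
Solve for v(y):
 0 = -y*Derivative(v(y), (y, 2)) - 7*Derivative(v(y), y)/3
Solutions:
 v(y) = C1 + C2/y^(4/3)


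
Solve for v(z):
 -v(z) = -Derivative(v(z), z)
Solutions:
 v(z) = C1*exp(z)


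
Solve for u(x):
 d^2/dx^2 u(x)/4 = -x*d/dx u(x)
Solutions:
 u(x) = C1 + C2*erf(sqrt(2)*x)


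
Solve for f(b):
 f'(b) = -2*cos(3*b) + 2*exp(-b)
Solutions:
 f(b) = C1 - 2*sin(3*b)/3 - 2*exp(-b)


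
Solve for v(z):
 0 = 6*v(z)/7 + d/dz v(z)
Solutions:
 v(z) = C1*exp(-6*z/7)


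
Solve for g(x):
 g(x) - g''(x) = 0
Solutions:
 g(x) = C1*exp(-x) + C2*exp(x)


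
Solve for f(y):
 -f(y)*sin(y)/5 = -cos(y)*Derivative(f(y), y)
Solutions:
 f(y) = C1/cos(y)^(1/5)


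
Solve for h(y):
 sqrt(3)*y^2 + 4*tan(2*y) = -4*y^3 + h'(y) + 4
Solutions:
 h(y) = C1 + y^4 + sqrt(3)*y^3/3 - 4*y - 2*log(cos(2*y))


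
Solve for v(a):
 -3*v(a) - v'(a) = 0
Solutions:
 v(a) = C1*exp(-3*a)


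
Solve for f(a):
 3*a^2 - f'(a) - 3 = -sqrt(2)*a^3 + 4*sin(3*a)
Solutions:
 f(a) = C1 + sqrt(2)*a^4/4 + a^3 - 3*a + 4*cos(3*a)/3


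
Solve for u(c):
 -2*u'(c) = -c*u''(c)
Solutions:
 u(c) = C1 + C2*c^3


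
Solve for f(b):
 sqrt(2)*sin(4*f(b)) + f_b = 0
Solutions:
 f(b) = -acos((-C1 - exp(8*sqrt(2)*b))/(C1 - exp(8*sqrt(2)*b)))/4 + pi/2
 f(b) = acos((-C1 - exp(8*sqrt(2)*b))/(C1 - exp(8*sqrt(2)*b)))/4


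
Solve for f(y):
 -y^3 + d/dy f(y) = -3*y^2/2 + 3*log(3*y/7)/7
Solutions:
 f(y) = C1 + y^4/4 - y^3/2 + 3*y*log(y)/7 - 3*y*log(7)/7 - 3*y/7 + 3*y*log(3)/7


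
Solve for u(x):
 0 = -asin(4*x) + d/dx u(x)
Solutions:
 u(x) = C1 + x*asin(4*x) + sqrt(1 - 16*x^2)/4


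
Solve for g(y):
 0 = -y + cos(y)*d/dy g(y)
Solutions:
 g(y) = C1 + Integral(y/cos(y), y)


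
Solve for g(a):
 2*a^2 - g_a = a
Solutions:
 g(a) = C1 + 2*a^3/3 - a^2/2


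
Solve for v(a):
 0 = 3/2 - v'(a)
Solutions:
 v(a) = C1 + 3*a/2


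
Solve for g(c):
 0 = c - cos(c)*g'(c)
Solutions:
 g(c) = C1 + Integral(c/cos(c), c)


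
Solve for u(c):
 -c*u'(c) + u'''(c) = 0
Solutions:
 u(c) = C1 + Integral(C2*airyai(c) + C3*airybi(c), c)


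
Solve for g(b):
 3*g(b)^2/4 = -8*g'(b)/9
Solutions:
 g(b) = 32/(C1 + 27*b)


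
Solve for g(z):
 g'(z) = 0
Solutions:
 g(z) = C1


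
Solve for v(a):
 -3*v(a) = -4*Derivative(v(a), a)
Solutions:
 v(a) = C1*exp(3*a/4)


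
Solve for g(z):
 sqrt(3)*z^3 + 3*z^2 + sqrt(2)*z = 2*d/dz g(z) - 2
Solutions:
 g(z) = C1 + sqrt(3)*z^4/8 + z^3/2 + sqrt(2)*z^2/4 + z


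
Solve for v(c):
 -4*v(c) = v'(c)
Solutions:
 v(c) = C1*exp(-4*c)


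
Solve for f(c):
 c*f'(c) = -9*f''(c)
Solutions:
 f(c) = C1 + C2*erf(sqrt(2)*c/6)


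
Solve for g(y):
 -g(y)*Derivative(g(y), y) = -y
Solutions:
 g(y) = -sqrt(C1 + y^2)
 g(y) = sqrt(C1 + y^2)


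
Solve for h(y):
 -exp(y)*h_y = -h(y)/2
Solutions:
 h(y) = C1*exp(-exp(-y)/2)


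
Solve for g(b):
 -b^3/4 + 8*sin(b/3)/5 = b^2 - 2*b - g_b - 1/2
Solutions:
 g(b) = C1 + b^4/16 + b^3/3 - b^2 - b/2 + 24*cos(b/3)/5


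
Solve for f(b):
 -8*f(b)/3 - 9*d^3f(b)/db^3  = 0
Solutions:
 f(b) = C3*exp(-2*b/3) + (C1*sin(sqrt(3)*b/3) + C2*cos(sqrt(3)*b/3))*exp(b/3)


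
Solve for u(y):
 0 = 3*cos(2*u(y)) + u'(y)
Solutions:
 u(y) = -asin((C1 + exp(12*y))/(C1 - exp(12*y)))/2 + pi/2
 u(y) = asin((C1 + exp(12*y))/(C1 - exp(12*y)))/2


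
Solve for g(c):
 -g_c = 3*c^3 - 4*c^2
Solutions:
 g(c) = C1 - 3*c^4/4 + 4*c^3/3


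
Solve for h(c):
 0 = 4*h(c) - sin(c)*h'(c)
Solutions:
 h(c) = C1*(cos(c)^2 - 2*cos(c) + 1)/(cos(c)^2 + 2*cos(c) + 1)


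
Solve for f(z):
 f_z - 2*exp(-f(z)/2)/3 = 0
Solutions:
 f(z) = 2*log(C1 + z/3)


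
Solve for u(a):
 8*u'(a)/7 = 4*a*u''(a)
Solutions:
 u(a) = C1 + C2*a^(9/7)


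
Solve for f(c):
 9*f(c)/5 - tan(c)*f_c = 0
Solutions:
 f(c) = C1*sin(c)^(9/5)


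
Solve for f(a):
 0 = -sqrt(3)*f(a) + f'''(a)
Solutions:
 f(a) = C3*exp(3^(1/6)*a) + (C1*sin(3^(2/3)*a/2) + C2*cos(3^(2/3)*a/2))*exp(-3^(1/6)*a/2)


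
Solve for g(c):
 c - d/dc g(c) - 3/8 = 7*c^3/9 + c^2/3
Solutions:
 g(c) = C1 - 7*c^4/36 - c^3/9 + c^2/2 - 3*c/8


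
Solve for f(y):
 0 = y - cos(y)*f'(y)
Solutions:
 f(y) = C1 + Integral(y/cos(y), y)


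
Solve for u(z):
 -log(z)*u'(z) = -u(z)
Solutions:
 u(z) = C1*exp(li(z))


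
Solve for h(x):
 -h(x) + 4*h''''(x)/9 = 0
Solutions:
 h(x) = C1*exp(-sqrt(6)*x/2) + C2*exp(sqrt(6)*x/2) + C3*sin(sqrt(6)*x/2) + C4*cos(sqrt(6)*x/2)


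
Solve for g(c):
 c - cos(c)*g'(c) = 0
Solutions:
 g(c) = C1 + Integral(c/cos(c), c)


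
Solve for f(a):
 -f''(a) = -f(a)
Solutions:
 f(a) = C1*exp(-a) + C2*exp(a)


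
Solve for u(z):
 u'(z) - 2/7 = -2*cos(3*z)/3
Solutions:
 u(z) = C1 + 2*z/7 - 2*sin(3*z)/9


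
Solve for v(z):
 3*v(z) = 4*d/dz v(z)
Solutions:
 v(z) = C1*exp(3*z/4)


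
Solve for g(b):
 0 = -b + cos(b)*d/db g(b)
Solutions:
 g(b) = C1 + Integral(b/cos(b), b)


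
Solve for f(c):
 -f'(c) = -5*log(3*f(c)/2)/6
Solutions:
 6*Integral(1/(-log(_y) - log(3) + log(2)), (_y, f(c)))/5 = C1 - c


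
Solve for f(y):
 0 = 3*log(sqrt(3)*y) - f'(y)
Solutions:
 f(y) = C1 + 3*y*log(y) - 3*y + 3*y*log(3)/2


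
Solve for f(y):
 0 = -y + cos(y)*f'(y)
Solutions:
 f(y) = C1 + Integral(y/cos(y), y)


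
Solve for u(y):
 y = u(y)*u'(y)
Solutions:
 u(y) = -sqrt(C1 + y^2)
 u(y) = sqrt(C1 + y^2)


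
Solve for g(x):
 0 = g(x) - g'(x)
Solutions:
 g(x) = C1*exp(x)


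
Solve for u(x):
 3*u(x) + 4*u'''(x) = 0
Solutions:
 u(x) = C3*exp(-6^(1/3)*x/2) + (C1*sin(2^(1/3)*3^(5/6)*x/4) + C2*cos(2^(1/3)*3^(5/6)*x/4))*exp(6^(1/3)*x/4)


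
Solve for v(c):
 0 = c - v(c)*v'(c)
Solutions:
 v(c) = -sqrt(C1 + c^2)
 v(c) = sqrt(C1 + c^2)


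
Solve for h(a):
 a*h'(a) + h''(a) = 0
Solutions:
 h(a) = C1 + C2*erf(sqrt(2)*a/2)


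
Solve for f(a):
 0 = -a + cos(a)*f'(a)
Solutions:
 f(a) = C1 + Integral(a/cos(a), a)


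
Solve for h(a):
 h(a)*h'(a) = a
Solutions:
 h(a) = -sqrt(C1 + a^2)
 h(a) = sqrt(C1 + a^2)


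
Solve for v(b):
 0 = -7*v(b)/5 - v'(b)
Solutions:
 v(b) = C1*exp(-7*b/5)


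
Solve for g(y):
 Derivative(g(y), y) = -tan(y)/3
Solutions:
 g(y) = C1 + log(cos(y))/3


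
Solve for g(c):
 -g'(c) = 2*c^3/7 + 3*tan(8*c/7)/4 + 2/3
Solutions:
 g(c) = C1 - c^4/14 - 2*c/3 + 21*log(cos(8*c/7))/32


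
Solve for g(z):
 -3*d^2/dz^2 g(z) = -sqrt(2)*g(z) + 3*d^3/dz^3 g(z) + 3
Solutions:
 g(z) = C1*exp(-z*(2*2^(1/3)/(-2 + sqrt(-4 + (2 - 9*sqrt(2))^2) + 9*sqrt(2))^(1/3) + 4 + 2^(2/3)*(-2 + sqrt(-4 + (2 - 9*sqrt(2))^2) + 9*sqrt(2))^(1/3))/12)*sin(2^(1/3)*sqrt(3)*z*(-2^(1/3)*(-2 + sqrt(-4 + (2 - 9*sqrt(2))^2) + 9*sqrt(2))^(1/3) + 2/(-2 + sqrt(-4 + (2 - 9*sqrt(2))^2) + 9*sqrt(2))^(1/3))/12) + C2*exp(-z*(2*2^(1/3)/(-2 + sqrt(-4 + (2 - 9*sqrt(2))^2) + 9*sqrt(2))^(1/3) + 4 + 2^(2/3)*(-2 + sqrt(-4 + (2 - 9*sqrt(2))^2) + 9*sqrt(2))^(1/3))/12)*cos(2^(1/3)*sqrt(3)*z*(-2^(1/3)*(-2 + sqrt(-4 + (2 - 9*sqrt(2))^2) + 9*sqrt(2))^(1/3) + 2/(-2 + sqrt(-4 + (2 - 9*sqrt(2))^2) + 9*sqrt(2))^(1/3))/12) + C3*exp(z*(-2 + 2*2^(1/3)/(-2 + sqrt(-4 + (2 - 9*sqrt(2))^2) + 9*sqrt(2))^(1/3) + 2^(2/3)*(-2 + sqrt(-4 + (2 - 9*sqrt(2))^2) + 9*sqrt(2))^(1/3))/6) + 3*sqrt(2)/2


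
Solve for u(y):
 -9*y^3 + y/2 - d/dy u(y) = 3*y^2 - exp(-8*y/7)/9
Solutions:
 u(y) = C1 - 9*y^4/4 - y^3 + y^2/4 - 7*exp(-8*y/7)/72


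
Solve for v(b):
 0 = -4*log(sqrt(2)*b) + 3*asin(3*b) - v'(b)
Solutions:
 v(b) = C1 - 4*b*log(b) + 3*b*asin(3*b) - 2*b*log(2) + 4*b + sqrt(1 - 9*b^2)


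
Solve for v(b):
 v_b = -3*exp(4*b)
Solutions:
 v(b) = C1 - 3*exp(4*b)/4


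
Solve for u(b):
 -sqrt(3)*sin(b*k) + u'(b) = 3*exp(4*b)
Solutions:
 u(b) = C1 + 3*exp(4*b)/4 - sqrt(3)*cos(b*k)/k


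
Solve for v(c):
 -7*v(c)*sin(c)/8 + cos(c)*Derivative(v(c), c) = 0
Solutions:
 v(c) = C1/cos(c)^(7/8)


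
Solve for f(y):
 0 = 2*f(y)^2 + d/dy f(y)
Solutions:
 f(y) = 1/(C1 + 2*y)


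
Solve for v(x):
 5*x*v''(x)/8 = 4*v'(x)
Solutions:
 v(x) = C1 + C2*x^(37/5)


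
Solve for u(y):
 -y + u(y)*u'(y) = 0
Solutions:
 u(y) = -sqrt(C1 + y^2)
 u(y) = sqrt(C1 + y^2)


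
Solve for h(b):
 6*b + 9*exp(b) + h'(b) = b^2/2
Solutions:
 h(b) = C1 + b^3/6 - 3*b^2 - 9*exp(b)


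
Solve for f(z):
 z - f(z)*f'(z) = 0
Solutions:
 f(z) = -sqrt(C1 + z^2)
 f(z) = sqrt(C1 + z^2)


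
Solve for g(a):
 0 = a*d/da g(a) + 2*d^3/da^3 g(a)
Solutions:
 g(a) = C1 + Integral(C2*airyai(-2^(2/3)*a/2) + C3*airybi(-2^(2/3)*a/2), a)


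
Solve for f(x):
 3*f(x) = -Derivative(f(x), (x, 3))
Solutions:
 f(x) = C3*exp(-3^(1/3)*x) + (C1*sin(3^(5/6)*x/2) + C2*cos(3^(5/6)*x/2))*exp(3^(1/3)*x/2)


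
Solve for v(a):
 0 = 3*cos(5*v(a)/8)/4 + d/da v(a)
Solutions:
 3*a/4 - 4*log(sin(5*v(a)/8) - 1)/5 + 4*log(sin(5*v(a)/8) + 1)/5 = C1


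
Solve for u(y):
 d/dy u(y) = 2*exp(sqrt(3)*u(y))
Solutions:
 u(y) = sqrt(3)*(2*log(-1/(C1 + 2*y)) - log(3))/6


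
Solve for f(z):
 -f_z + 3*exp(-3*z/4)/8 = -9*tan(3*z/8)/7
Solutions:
 f(z) = C1 + 12*log(tan(3*z/8)^2 + 1)/7 - exp(-3*z/4)/2


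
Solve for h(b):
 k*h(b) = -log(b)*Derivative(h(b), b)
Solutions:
 h(b) = C1*exp(-k*li(b))


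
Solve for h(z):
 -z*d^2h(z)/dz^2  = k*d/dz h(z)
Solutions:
 h(z) = C1 + z^(1 - re(k))*(C2*sin(log(z)*Abs(im(k))) + C3*cos(log(z)*im(k)))


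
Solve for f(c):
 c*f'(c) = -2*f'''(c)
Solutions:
 f(c) = C1 + Integral(C2*airyai(-2^(2/3)*c/2) + C3*airybi(-2^(2/3)*c/2), c)


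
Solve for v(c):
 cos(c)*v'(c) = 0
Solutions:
 v(c) = C1


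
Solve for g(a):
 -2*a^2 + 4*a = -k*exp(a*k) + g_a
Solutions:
 g(a) = C1 - 2*a^3/3 + 2*a^2 + exp(a*k)


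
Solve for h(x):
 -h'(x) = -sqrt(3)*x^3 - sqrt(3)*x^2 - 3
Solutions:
 h(x) = C1 + sqrt(3)*x^4/4 + sqrt(3)*x^3/3 + 3*x


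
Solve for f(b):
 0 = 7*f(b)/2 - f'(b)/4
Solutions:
 f(b) = C1*exp(14*b)


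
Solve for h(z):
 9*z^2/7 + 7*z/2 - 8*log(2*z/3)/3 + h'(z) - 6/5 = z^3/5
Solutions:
 h(z) = C1 + z^4/20 - 3*z^3/7 - 7*z^2/4 + 8*z*log(z)/3 - 8*z*log(3)/3 - 22*z/15 + 8*z*log(2)/3


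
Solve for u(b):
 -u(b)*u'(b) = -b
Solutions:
 u(b) = -sqrt(C1 + b^2)
 u(b) = sqrt(C1 + b^2)


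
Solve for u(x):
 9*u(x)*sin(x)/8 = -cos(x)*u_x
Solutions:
 u(x) = C1*cos(x)^(9/8)


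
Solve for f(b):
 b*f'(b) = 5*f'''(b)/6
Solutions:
 f(b) = C1 + Integral(C2*airyai(5^(2/3)*6^(1/3)*b/5) + C3*airybi(5^(2/3)*6^(1/3)*b/5), b)


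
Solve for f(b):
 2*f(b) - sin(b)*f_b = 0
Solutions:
 f(b) = C1*(cos(b) - 1)/(cos(b) + 1)


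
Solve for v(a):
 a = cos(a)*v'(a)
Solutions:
 v(a) = C1 + Integral(a/cos(a), a)


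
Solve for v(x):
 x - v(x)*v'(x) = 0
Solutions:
 v(x) = -sqrt(C1 + x^2)
 v(x) = sqrt(C1 + x^2)


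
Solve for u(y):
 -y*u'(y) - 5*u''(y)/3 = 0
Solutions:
 u(y) = C1 + C2*erf(sqrt(30)*y/10)


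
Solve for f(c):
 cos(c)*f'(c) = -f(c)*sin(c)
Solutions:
 f(c) = C1*cos(c)


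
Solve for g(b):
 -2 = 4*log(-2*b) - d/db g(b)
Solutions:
 g(b) = C1 + 4*b*log(-b) + 2*b*(-1 + 2*log(2))


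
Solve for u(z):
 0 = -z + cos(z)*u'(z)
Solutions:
 u(z) = C1 + Integral(z/cos(z), z)


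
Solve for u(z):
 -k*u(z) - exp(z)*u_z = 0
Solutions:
 u(z) = C1*exp(k*exp(-z))


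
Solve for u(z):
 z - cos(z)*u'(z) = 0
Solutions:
 u(z) = C1 + Integral(z/cos(z), z)


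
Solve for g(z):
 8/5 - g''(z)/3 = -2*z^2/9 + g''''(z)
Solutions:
 g(z) = C1 + C2*z + C3*sin(sqrt(3)*z/3) + C4*cos(sqrt(3)*z/3) + z^4/18 + 2*z^2/5


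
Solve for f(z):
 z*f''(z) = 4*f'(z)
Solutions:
 f(z) = C1 + C2*z^5


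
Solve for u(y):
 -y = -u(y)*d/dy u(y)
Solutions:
 u(y) = -sqrt(C1 + y^2)
 u(y) = sqrt(C1 + y^2)


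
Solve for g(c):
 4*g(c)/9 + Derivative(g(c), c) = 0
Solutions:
 g(c) = C1*exp(-4*c/9)


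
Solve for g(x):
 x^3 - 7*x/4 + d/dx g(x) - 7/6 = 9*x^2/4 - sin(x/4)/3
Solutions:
 g(x) = C1 - x^4/4 + 3*x^3/4 + 7*x^2/8 + 7*x/6 + 4*cos(x/4)/3


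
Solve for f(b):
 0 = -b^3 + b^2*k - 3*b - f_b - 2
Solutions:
 f(b) = C1 - b^4/4 + b^3*k/3 - 3*b^2/2 - 2*b


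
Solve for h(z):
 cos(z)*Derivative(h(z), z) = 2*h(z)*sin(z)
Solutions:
 h(z) = C1/cos(z)^2


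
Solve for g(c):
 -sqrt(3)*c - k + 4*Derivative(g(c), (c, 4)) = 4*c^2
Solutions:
 g(c) = C1 + C2*c + C3*c^2 + C4*c^3 + c^6/360 + sqrt(3)*c^5/480 + c^4*k/96


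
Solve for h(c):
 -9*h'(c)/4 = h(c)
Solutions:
 h(c) = C1*exp(-4*c/9)


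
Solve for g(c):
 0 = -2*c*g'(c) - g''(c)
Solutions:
 g(c) = C1 + C2*erf(c)


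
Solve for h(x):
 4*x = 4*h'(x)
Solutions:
 h(x) = C1 + x^2/2


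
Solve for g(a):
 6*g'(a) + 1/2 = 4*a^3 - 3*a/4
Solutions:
 g(a) = C1 + a^4/6 - a^2/16 - a/12


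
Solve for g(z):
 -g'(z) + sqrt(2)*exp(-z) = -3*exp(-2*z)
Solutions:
 g(z) = C1 - sqrt(2)*exp(-z) - 3*exp(-2*z)/2


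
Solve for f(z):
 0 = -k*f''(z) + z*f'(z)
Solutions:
 f(z) = C1 + C2*erf(sqrt(2)*z*sqrt(-1/k)/2)/sqrt(-1/k)


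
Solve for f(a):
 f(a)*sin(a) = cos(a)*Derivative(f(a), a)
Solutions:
 f(a) = C1/cos(a)


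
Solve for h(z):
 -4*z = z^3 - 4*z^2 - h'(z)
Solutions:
 h(z) = C1 + z^4/4 - 4*z^3/3 + 2*z^2


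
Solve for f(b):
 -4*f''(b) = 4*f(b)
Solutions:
 f(b) = C1*sin(b) + C2*cos(b)


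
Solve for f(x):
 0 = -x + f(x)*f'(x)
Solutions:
 f(x) = -sqrt(C1 + x^2)
 f(x) = sqrt(C1 + x^2)


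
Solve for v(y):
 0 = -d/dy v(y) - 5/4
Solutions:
 v(y) = C1 - 5*y/4


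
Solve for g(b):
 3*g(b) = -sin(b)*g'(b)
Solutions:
 g(b) = C1*(cos(b) + 1)^(3/2)/(cos(b) - 1)^(3/2)


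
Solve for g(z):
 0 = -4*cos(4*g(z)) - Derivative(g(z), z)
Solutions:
 g(z) = -asin((C1 + exp(32*z))/(C1 - exp(32*z)))/4 + pi/4
 g(z) = asin((C1 + exp(32*z))/(C1 - exp(32*z)))/4


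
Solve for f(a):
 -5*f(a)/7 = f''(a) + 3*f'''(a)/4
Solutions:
 f(a) = C1*exp(a*(-56 + 56*2^(2/3)*7^(1/3)/(9*sqrt(24945) + 1439)^(1/3) + 2^(1/3)*7^(2/3)*(9*sqrt(24945) + 1439)^(1/3))/126)*sin(14^(1/3)*sqrt(3)*a*(-7^(1/3)*(9*sqrt(24945) + 1439)^(1/3) + 56*2^(1/3)/(9*sqrt(24945) + 1439)^(1/3))/126) + C2*exp(a*(-56 + 56*2^(2/3)*7^(1/3)/(9*sqrt(24945) + 1439)^(1/3) + 2^(1/3)*7^(2/3)*(9*sqrt(24945) + 1439)^(1/3))/126)*cos(14^(1/3)*sqrt(3)*a*(-7^(1/3)*(9*sqrt(24945) + 1439)^(1/3) + 56*2^(1/3)/(9*sqrt(24945) + 1439)^(1/3))/126) + C3*exp(-a*(56*2^(2/3)*7^(1/3)/(9*sqrt(24945) + 1439)^(1/3) + 28 + 2^(1/3)*7^(2/3)*(9*sqrt(24945) + 1439)^(1/3))/63)


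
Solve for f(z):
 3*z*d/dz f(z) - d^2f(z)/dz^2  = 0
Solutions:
 f(z) = C1 + C2*erfi(sqrt(6)*z/2)


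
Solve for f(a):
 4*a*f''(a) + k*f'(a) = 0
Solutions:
 f(a) = C1 + a^(1 - re(k)/4)*(C2*sin(log(a)*Abs(im(k))/4) + C3*cos(log(a)*im(k)/4))


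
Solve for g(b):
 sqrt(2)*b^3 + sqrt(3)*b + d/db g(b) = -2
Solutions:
 g(b) = C1 - sqrt(2)*b^4/4 - sqrt(3)*b^2/2 - 2*b


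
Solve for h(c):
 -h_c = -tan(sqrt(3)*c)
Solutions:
 h(c) = C1 - sqrt(3)*log(cos(sqrt(3)*c))/3


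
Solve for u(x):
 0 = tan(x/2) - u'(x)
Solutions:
 u(x) = C1 - 2*log(cos(x/2))


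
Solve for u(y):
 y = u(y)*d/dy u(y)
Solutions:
 u(y) = -sqrt(C1 + y^2)
 u(y) = sqrt(C1 + y^2)


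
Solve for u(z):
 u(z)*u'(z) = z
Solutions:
 u(z) = -sqrt(C1 + z^2)
 u(z) = sqrt(C1 + z^2)


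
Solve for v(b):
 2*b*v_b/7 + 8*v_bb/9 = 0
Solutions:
 v(b) = C1 + C2*erf(3*sqrt(14)*b/28)


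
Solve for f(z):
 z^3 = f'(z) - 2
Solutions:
 f(z) = C1 + z^4/4 + 2*z


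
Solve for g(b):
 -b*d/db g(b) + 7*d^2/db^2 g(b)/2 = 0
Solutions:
 g(b) = C1 + C2*erfi(sqrt(7)*b/7)


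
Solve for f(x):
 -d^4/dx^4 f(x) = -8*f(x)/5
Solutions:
 f(x) = C1*exp(-10^(3/4)*x/5) + C2*exp(10^(3/4)*x/5) + C3*sin(10^(3/4)*x/5) + C4*cos(10^(3/4)*x/5)


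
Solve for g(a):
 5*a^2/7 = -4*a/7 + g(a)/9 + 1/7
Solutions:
 g(a) = 45*a^2/7 + 36*a/7 - 9/7


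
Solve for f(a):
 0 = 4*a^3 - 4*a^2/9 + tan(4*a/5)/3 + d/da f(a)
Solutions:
 f(a) = C1 - a^4 + 4*a^3/27 + 5*log(cos(4*a/5))/12


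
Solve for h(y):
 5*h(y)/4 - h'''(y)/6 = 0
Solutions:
 h(y) = C3*exp(15^(1/3)*2^(2/3)*y/2) + (C1*sin(2^(2/3)*3^(5/6)*5^(1/3)*y/4) + C2*cos(2^(2/3)*3^(5/6)*5^(1/3)*y/4))*exp(-15^(1/3)*2^(2/3)*y/4)


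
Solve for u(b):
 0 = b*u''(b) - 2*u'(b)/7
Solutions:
 u(b) = C1 + C2*b^(9/7)


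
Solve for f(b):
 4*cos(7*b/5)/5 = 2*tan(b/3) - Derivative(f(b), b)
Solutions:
 f(b) = C1 - 6*log(cos(b/3)) - 4*sin(7*b/5)/7


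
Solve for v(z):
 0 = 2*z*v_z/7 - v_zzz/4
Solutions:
 v(z) = C1 + Integral(C2*airyai(2*7^(2/3)*z/7) + C3*airybi(2*7^(2/3)*z/7), z)


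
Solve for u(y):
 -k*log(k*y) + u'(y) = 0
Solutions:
 u(y) = C1 + k*y*log(k*y) - k*y


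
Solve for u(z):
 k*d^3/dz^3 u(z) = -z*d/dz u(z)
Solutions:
 u(z) = C1 + Integral(C2*airyai(z*(-1/k)^(1/3)) + C3*airybi(z*(-1/k)^(1/3)), z)


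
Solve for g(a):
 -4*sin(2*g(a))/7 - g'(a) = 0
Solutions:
 4*a/7 + log(cos(2*g(a)) - 1)/4 - log(cos(2*g(a)) + 1)/4 = C1


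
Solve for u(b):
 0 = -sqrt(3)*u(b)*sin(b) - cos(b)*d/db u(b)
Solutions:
 u(b) = C1*cos(b)^(sqrt(3))


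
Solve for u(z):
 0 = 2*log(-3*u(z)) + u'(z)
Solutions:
 Integral(1/(log(-_y) + log(3)), (_y, u(z)))/2 = C1 - z


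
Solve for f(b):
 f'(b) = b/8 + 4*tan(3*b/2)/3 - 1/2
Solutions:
 f(b) = C1 + b^2/16 - b/2 - 8*log(cos(3*b/2))/9


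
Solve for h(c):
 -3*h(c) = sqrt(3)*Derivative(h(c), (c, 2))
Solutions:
 h(c) = C1*sin(3^(1/4)*c) + C2*cos(3^(1/4)*c)


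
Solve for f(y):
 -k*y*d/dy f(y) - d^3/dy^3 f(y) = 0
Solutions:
 f(y) = C1 + Integral(C2*airyai(y*(-k)^(1/3)) + C3*airybi(y*(-k)^(1/3)), y)


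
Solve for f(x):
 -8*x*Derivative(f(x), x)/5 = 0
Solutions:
 f(x) = C1


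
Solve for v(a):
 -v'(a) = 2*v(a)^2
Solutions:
 v(a) = 1/(C1 + 2*a)


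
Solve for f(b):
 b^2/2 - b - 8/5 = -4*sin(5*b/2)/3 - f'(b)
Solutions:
 f(b) = C1 - b^3/6 + b^2/2 + 8*b/5 + 8*cos(5*b/2)/15


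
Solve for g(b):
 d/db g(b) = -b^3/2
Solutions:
 g(b) = C1 - b^4/8


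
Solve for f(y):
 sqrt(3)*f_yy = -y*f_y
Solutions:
 f(y) = C1 + C2*erf(sqrt(2)*3^(3/4)*y/6)


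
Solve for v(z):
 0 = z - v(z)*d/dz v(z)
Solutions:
 v(z) = -sqrt(C1 + z^2)
 v(z) = sqrt(C1 + z^2)


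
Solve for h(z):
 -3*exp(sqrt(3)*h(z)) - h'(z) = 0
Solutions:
 h(z) = sqrt(3)*(2*log(1/(C1 + 3*z)) - log(3))/6


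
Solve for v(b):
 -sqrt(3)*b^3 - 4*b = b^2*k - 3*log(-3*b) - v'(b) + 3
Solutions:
 v(b) = C1 + sqrt(3)*b^4/4 + b^3*k/3 + 2*b^2 - 3*b*log(-b) + 3*b*(2 - log(3))


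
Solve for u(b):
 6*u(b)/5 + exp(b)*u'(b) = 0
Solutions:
 u(b) = C1*exp(6*exp(-b)/5)


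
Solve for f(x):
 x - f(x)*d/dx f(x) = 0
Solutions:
 f(x) = -sqrt(C1 + x^2)
 f(x) = sqrt(C1 + x^2)


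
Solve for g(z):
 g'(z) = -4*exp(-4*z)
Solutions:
 g(z) = C1 + exp(-4*z)


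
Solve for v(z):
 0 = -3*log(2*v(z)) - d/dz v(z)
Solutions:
 Integral(1/(log(_y) + log(2)), (_y, v(z)))/3 = C1 - z


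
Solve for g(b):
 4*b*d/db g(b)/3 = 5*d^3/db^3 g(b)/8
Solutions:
 g(b) = C1 + Integral(C2*airyai(2*30^(2/3)*b/15) + C3*airybi(2*30^(2/3)*b/15), b)


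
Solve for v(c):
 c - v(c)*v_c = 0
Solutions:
 v(c) = -sqrt(C1 + c^2)
 v(c) = sqrt(C1 + c^2)


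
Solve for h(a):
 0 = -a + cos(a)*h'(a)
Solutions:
 h(a) = C1 + Integral(a/cos(a), a)


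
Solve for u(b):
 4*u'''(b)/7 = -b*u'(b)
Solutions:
 u(b) = C1 + Integral(C2*airyai(-14^(1/3)*b/2) + C3*airybi(-14^(1/3)*b/2), b)


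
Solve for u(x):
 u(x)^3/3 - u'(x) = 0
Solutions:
 u(x) = -sqrt(6)*sqrt(-1/(C1 + x))/2
 u(x) = sqrt(6)*sqrt(-1/(C1 + x))/2


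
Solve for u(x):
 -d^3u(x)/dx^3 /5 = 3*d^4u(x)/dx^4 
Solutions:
 u(x) = C1 + C2*x + C3*x^2 + C4*exp(-x/15)


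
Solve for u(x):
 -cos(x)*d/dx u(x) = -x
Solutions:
 u(x) = C1 + Integral(x/cos(x), x)


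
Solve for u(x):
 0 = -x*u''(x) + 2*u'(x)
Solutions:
 u(x) = C1 + C2*x^3


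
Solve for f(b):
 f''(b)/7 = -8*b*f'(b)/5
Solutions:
 f(b) = C1 + C2*erf(2*sqrt(35)*b/5)


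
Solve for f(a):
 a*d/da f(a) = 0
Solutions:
 f(a) = C1


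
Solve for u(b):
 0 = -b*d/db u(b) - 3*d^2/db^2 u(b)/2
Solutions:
 u(b) = C1 + C2*erf(sqrt(3)*b/3)


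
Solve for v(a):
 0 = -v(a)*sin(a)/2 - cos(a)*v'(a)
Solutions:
 v(a) = C1*sqrt(cos(a))


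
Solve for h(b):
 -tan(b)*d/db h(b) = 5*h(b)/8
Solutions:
 h(b) = C1/sin(b)^(5/8)


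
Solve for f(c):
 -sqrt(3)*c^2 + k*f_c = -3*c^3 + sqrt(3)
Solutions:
 f(c) = C1 - 3*c^4/(4*k) + sqrt(3)*c^3/(3*k) + sqrt(3)*c/k


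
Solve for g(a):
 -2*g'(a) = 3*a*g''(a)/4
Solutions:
 g(a) = C1 + C2/a^(5/3)


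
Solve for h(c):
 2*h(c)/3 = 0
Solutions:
 h(c) = 0


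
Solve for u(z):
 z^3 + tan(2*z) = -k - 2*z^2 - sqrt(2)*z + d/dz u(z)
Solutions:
 u(z) = C1 + k*z + z^4/4 + 2*z^3/3 + sqrt(2)*z^2/2 - log(cos(2*z))/2


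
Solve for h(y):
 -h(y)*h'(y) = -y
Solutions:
 h(y) = -sqrt(C1 + y^2)
 h(y) = sqrt(C1 + y^2)


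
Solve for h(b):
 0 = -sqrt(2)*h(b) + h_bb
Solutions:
 h(b) = C1*exp(-2^(1/4)*b) + C2*exp(2^(1/4)*b)


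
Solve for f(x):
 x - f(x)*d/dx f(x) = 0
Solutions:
 f(x) = -sqrt(C1 + x^2)
 f(x) = sqrt(C1 + x^2)


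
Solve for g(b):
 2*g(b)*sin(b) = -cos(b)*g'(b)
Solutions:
 g(b) = C1*cos(b)^2


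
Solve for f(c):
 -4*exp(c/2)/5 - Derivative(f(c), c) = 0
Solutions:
 f(c) = C1 - 8*exp(c/2)/5


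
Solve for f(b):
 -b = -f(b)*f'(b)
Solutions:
 f(b) = -sqrt(C1 + b^2)
 f(b) = sqrt(C1 + b^2)


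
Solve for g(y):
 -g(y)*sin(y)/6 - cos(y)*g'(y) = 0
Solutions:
 g(y) = C1*cos(y)^(1/6)


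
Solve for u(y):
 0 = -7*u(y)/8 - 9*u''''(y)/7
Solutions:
 u(y) = (C1*sin(2^(3/4)*sqrt(21)*y/12) + C2*cos(2^(3/4)*sqrt(21)*y/12))*exp(-2^(3/4)*sqrt(21)*y/12) + (C3*sin(2^(3/4)*sqrt(21)*y/12) + C4*cos(2^(3/4)*sqrt(21)*y/12))*exp(2^(3/4)*sqrt(21)*y/12)


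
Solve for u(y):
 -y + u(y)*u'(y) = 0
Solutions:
 u(y) = -sqrt(C1 + y^2)
 u(y) = sqrt(C1 + y^2)


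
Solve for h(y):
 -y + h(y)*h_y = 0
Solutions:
 h(y) = -sqrt(C1 + y^2)
 h(y) = sqrt(C1 + y^2)


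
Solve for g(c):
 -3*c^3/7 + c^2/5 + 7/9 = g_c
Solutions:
 g(c) = C1 - 3*c^4/28 + c^3/15 + 7*c/9


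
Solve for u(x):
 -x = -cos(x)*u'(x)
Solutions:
 u(x) = C1 + Integral(x/cos(x), x)


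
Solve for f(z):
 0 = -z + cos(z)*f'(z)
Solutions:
 f(z) = C1 + Integral(z/cos(z), z)


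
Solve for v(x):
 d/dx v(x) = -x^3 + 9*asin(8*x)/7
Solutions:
 v(x) = C1 - x^4/4 + 9*x*asin(8*x)/7 + 9*sqrt(1 - 64*x^2)/56


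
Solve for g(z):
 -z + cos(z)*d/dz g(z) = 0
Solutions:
 g(z) = C1 + Integral(z/cos(z), z)


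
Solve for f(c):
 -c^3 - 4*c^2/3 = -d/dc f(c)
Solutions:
 f(c) = C1 + c^4/4 + 4*c^3/9


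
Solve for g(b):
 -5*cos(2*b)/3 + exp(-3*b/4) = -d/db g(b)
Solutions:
 g(b) = C1 + 5*sin(2*b)/6 + 4*exp(-3*b/4)/3


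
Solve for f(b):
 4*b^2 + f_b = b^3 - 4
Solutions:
 f(b) = C1 + b^4/4 - 4*b^3/3 - 4*b


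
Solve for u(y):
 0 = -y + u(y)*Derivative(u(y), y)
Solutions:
 u(y) = -sqrt(C1 + y^2)
 u(y) = sqrt(C1 + y^2)


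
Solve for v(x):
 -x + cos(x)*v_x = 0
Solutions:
 v(x) = C1 + Integral(x/cos(x), x)


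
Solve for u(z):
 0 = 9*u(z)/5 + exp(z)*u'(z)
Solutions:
 u(z) = C1*exp(9*exp(-z)/5)


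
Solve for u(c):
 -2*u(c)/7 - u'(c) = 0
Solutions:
 u(c) = C1*exp(-2*c/7)


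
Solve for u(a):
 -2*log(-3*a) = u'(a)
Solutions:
 u(a) = C1 - 2*a*log(-a) + 2*a*(1 - log(3))


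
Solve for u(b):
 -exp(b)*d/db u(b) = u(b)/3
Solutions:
 u(b) = C1*exp(exp(-b)/3)


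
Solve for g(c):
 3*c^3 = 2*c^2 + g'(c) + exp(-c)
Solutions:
 g(c) = C1 + 3*c^4/4 - 2*c^3/3 + exp(-c)


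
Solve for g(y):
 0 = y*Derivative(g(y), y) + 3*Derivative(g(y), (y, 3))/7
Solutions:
 g(y) = C1 + Integral(C2*airyai(-3^(2/3)*7^(1/3)*y/3) + C3*airybi(-3^(2/3)*7^(1/3)*y/3), y)


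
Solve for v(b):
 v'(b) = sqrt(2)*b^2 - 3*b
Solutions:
 v(b) = C1 + sqrt(2)*b^3/3 - 3*b^2/2


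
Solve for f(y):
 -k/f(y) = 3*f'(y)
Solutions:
 f(y) = -sqrt(C1 - 6*k*y)/3
 f(y) = sqrt(C1 - 6*k*y)/3


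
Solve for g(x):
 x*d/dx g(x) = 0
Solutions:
 g(x) = C1


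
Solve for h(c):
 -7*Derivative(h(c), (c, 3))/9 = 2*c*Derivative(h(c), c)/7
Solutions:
 h(c) = C1 + Integral(C2*airyai(-126^(1/3)*c/7) + C3*airybi(-126^(1/3)*c/7), c)


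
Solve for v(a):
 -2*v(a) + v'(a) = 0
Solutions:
 v(a) = C1*exp(2*a)


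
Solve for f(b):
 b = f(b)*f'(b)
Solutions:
 f(b) = -sqrt(C1 + b^2)
 f(b) = sqrt(C1 + b^2)


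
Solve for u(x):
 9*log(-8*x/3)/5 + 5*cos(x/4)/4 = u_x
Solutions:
 u(x) = C1 + 9*x*log(-x)/5 - 9*x*log(3)/5 - 9*x/5 + 27*x*log(2)/5 + 5*sin(x/4)


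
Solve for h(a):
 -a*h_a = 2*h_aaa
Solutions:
 h(a) = C1 + Integral(C2*airyai(-2^(2/3)*a/2) + C3*airybi(-2^(2/3)*a/2), a)


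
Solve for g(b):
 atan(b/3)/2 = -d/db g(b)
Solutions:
 g(b) = C1 - b*atan(b/3)/2 + 3*log(b^2 + 9)/4


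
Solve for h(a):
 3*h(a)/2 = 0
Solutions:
 h(a) = 0


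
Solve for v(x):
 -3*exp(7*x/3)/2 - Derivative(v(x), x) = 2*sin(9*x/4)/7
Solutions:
 v(x) = C1 - 9*exp(7*x/3)/14 + 8*cos(9*x/4)/63


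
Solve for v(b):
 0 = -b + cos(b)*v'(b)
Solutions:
 v(b) = C1 + Integral(b/cos(b), b)


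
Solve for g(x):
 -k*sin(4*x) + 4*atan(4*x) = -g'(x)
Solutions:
 g(x) = C1 - k*cos(4*x)/4 - 4*x*atan(4*x) + log(16*x^2 + 1)/2


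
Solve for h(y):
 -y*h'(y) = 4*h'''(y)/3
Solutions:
 h(y) = C1 + Integral(C2*airyai(-6^(1/3)*y/2) + C3*airybi(-6^(1/3)*y/2), y)


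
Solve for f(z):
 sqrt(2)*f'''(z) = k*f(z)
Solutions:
 f(z) = C1*exp(2^(5/6)*k^(1/3)*z/2) + C2*exp(2^(5/6)*k^(1/3)*z*(-1 + sqrt(3)*I)/4) + C3*exp(-2^(5/6)*k^(1/3)*z*(1 + sqrt(3)*I)/4)


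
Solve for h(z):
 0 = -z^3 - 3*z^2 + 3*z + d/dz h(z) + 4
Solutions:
 h(z) = C1 + z^4/4 + z^3 - 3*z^2/2 - 4*z


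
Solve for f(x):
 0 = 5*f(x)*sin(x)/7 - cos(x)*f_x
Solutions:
 f(x) = C1/cos(x)^(5/7)


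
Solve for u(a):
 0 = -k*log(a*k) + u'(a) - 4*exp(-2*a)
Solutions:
 u(a) = C1 + a*k*log(a*k) - a*k - 2*exp(-2*a)


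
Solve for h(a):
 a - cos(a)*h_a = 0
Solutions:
 h(a) = C1 + Integral(a/cos(a), a)


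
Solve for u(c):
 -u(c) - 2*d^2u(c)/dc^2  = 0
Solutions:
 u(c) = C1*sin(sqrt(2)*c/2) + C2*cos(sqrt(2)*c/2)


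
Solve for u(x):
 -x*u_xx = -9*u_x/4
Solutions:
 u(x) = C1 + C2*x^(13/4)


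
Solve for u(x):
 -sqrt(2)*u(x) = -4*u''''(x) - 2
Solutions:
 u(x) = C1*exp(-2^(5/8)*x/2) + C2*exp(2^(5/8)*x/2) + C3*sin(2^(5/8)*x/2) + C4*cos(2^(5/8)*x/2) + sqrt(2)


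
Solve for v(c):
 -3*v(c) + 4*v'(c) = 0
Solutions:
 v(c) = C1*exp(3*c/4)


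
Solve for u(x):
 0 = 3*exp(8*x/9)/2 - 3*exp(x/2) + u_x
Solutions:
 u(x) = C1 - 27*exp(8*x/9)/16 + 6*exp(x/2)


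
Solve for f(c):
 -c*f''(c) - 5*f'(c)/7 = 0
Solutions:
 f(c) = C1 + C2*c^(2/7)


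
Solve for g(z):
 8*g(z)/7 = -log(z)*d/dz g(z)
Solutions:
 g(z) = C1*exp(-8*li(z)/7)


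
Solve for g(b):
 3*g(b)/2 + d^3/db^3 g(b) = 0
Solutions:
 g(b) = C3*exp(-2^(2/3)*3^(1/3)*b/2) + (C1*sin(2^(2/3)*3^(5/6)*b/4) + C2*cos(2^(2/3)*3^(5/6)*b/4))*exp(2^(2/3)*3^(1/3)*b/4)


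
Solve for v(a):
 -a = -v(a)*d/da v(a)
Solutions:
 v(a) = -sqrt(C1 + a^2)
 v(a) = sqrt(C1 + a^2)


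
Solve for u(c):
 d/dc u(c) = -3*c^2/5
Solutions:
 u(c) = C1 - c^3/5


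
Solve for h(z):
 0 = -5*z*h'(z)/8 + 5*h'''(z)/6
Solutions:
 h(z) = C1 + Integral(C2*airyai(6^(1/3)*z/2) + C3*airybi(6^(1/3)*z/2), z)


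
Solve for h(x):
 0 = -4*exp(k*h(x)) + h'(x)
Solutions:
 h(x) = Piecewise((log(-1/(C1*k + 4*k*x))/k, Ne(k, 0)), (nan, True))
 h(x) = Piecewise((C1 + 4*x, Eq(k, 0)), (nan, True))


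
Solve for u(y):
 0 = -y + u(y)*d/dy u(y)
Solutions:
 u(y) = -sqrt(C1 + y^2)
 u(y) = sqrt(C1 + y^2)


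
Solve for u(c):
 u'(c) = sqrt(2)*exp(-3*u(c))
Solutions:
 u(c) = log(C1 + 3*sqrt(2)*c)/3
 u(c) = log((-3^(1/3) - 3^(5/6)*I)*(C1 + sqrt(2)*c)^(1/3)/2)
 u(c) = log((-3^(1/3) + 3^(5/6)*I)*(C1 + sqrt(2)*c)^(1/3)/2)


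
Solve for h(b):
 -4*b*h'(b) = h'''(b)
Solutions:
 h(b) = C1 + Integral(C2*airyai(-2^(2/3)*b) + C3*airybi(-2^(2/3)*b), b)


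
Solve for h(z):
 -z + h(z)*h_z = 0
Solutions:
 h(z) = -sqrt(C1 + z^2)
 h(z) = sqrt(C1 + z^2)


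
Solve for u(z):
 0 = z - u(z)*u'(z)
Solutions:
 u(z) = -sqrt(C1 + z^2)
 u(z) = sqrt(C1 + z^2)


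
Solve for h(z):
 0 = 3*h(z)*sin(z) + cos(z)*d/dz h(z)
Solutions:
 h(z) = C1*cos(z)^3


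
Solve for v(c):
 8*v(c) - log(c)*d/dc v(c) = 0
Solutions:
 v(c) = C1*exp(8*li(c))


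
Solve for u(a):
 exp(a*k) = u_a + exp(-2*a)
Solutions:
 u(a) = C1 + exp(-2*a)/2 + exp(a*k)/k


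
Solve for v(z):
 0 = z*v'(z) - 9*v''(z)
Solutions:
 v(z) = C1 + C2*erfi(sqrt(2)*z/6)


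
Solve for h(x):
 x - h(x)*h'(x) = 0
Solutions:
 h(x) = -sqrt(C1 + x^2)
 h(x) = sqrt(C1 + x^2)


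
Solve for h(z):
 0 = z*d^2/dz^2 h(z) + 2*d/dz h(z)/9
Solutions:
 h(z) = C1 + C2*z^(7/9)


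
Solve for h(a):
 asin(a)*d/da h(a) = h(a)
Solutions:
 h(a) = C1*exp(Integral(1/asin(a), a))


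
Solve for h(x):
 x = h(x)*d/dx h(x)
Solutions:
 h(x) = -sqrt(C1 + x^2)
 h(x) = sqrt(C1 + x^2)


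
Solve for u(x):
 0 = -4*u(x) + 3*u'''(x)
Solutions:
 u(x) = C3*exp(6^(2/3)*x/3) + (C1*sin(2^(2/3)*3^(1/6)*x/2) + C2*cos(2^(2/3)*3^(1/6)*x/2))*exp(-6^(2/3)*x/6)


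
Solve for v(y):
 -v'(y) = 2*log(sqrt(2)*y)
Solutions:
 v(y) = C1 - 2*y*log(y) - y*log(2) + 2*y


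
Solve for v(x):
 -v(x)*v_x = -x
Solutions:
 v(x) = -sqrt(C1 + x^2)
 v(x) = sqrt(C1 + x^2)


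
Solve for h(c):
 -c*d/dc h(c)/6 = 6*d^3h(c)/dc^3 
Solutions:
 h(c) = C1 + Integral(C2*airyai(-6^(1/3)*c/6) + C3*airybi(-6^(1/3)*c/6), c)


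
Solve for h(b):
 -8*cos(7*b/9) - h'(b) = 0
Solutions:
 h(b) = C1 - 72*sin(7*b/9)/7


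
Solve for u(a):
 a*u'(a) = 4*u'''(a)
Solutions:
 u(a) = C1 + Integral(C2*airyai(2^(1/3)*a/2) + C3*airybi(2^(1/3)*a/2), a)


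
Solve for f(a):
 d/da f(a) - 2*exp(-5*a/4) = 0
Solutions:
 f(a) = C1 - 8*exp(-5*a/4)/5


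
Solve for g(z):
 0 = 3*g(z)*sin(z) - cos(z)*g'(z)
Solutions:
 g(z) = C1/cos(z)^3


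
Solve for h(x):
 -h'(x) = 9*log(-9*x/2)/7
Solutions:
 h(x) = C1 - 9*x*log(-x)/7 + 9*x*(-2*log(3) + log(2) + 1)/7


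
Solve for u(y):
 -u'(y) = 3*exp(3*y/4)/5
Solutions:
 u(y) = C1 - 4*exp(3*y/4)/5


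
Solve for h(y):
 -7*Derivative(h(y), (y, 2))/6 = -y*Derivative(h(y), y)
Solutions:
 h(y) = C1 + C2*erfi(sqrt(21)*y/7)


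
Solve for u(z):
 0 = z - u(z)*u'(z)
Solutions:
 u(z) = -sqrt(C1 + z^2)
 u(z) = sqrt(C1 + z^2)


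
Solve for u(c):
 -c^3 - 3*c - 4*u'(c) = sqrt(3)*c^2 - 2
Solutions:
 u(c) = C1 - c^4/16 - sqrt(3)*c^3/12 - 3*c^2/8 + c/2


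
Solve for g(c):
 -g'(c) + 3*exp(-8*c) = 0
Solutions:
 g(c) = C1 - 3*exp(-8*c)/8


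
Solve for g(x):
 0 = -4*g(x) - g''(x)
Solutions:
 g(x) = C1*sin(2*x) + C2*cos(2*x)


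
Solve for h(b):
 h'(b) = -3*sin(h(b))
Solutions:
 h(b) = -acos((-C1 - exp(6*b))/(C1 - exp(6*b))) + 2*pi
 h(b) = acos((-C1 - exp(6*b))/(C1 - exp(6*b)))


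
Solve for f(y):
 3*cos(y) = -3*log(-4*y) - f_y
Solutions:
 f(y) = C1 - 3*y*log(-y) - 6*y*log(2) + 3*y - 3*sin(y)


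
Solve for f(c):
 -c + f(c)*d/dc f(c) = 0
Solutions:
 f(c) = -sqrt(C1 + c^2)
 f(c) = sqrt(C1 + c^2)


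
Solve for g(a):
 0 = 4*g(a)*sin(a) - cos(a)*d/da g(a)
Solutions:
 g(a) = C1/cos(a)^4


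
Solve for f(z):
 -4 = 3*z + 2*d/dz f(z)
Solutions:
 f(z) = C1 - 3*z^2/4 - 2*z


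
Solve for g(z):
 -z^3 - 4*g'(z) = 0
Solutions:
 g(z) = C1 - z^4/16


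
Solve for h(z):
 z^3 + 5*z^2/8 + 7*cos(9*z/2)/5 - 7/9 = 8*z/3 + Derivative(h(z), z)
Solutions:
 h(z) = C1 + z^4/4 + 5*z^3/24 - 4*z^2/3 - 7*z/9 + 14*sin(9*z/2)/45


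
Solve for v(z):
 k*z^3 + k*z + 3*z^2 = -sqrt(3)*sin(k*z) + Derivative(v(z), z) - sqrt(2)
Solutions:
 v(z) = C1 + k*z^4/4 + k*z^2/2 + z^3 + sqrt(2)*z - sqrt(3)*cos(k*z)/k


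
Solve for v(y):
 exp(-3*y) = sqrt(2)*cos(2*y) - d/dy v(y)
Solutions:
 v(y) = C1 + sqrt(2)*sin(2*y)/2 + exp(-3*y)/3


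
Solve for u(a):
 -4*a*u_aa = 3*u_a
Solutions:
 u(a) = C1 + C2*a^(1/4)


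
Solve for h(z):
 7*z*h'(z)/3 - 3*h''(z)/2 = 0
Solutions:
 h(z) = C1 + C2*erfi(sqrt(7)*z/3)


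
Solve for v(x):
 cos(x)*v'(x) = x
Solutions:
 v(x) = C1 + Integral(x/cos(x), x)


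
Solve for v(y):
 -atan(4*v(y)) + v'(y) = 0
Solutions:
 Integral(1/atan(4*_y), (_y, v(y))) = C1 + y


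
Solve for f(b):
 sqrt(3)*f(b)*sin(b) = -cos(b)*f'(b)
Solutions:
 f(b) = C1*cos(b)^(sqrt(3))


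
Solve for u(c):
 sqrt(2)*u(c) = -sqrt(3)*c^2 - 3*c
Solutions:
 u(c) = c*(-sqrt(6)*c - 3*sqrt(2))/2


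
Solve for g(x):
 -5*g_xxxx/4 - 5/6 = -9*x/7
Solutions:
 g(x) = C1 + C2*x + C3*x^2 + C4*x^3 + 3*x^5/350 - x^4/36


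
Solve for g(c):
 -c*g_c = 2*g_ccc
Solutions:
 g(c) = C1 + Integral(C2*airyai(-2^(2/3)*c/2) + C3*airybi(-2^(2/3)*c/2), c)


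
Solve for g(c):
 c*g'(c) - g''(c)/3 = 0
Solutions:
 g(c) = C1 + C2*erfi(sqrt(6)*c/2)


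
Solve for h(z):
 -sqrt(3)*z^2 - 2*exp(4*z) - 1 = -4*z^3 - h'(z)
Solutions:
 h(z) = C1 - z^4 + sqrt(3)*z^3/3 + z + exp(4*z)/2


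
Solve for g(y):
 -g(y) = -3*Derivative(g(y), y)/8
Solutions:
 g(y) = C1*exp(8*y/3)


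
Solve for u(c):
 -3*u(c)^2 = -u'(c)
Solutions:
 u(c) = -1/(C1 + 3*c)


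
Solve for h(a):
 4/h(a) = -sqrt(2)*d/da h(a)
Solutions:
 h(a) = -sqrt(C1 - 4*sqrt(2)*a)
 h(a) = sqrt(C1 - 4*sqrt(2)*a)


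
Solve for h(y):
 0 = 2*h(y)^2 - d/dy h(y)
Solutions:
 h(y) = -1/(C1 + 2*y)


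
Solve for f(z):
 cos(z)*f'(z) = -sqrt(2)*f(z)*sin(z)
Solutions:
 f(z) = C1*cos(z)^(sqrt(2))


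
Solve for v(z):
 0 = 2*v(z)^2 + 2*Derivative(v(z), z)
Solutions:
 v(z) = 1/(C1 + z)


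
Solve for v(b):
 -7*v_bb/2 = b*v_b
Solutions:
 v(b) = C1 + C2*erf(sqrt(7)*b/7)


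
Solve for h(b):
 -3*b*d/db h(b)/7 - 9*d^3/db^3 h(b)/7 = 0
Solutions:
 h(b) = C1 + Integral(C2*airyai(-3^(2/3)*b/3) + C3*airybi(-3^(2/3)*b/3), b)


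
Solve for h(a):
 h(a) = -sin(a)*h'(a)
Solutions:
 h(a) = C1*sqrt(cos(a) + 1)/sqrt(cos(a) - 1)


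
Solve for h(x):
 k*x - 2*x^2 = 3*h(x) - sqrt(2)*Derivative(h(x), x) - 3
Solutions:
 h(x) = C1*exp(3*sqrt(2)*x/2) + k*x/3 + sqrt(2)*k/9 - 2*x^2/3 - 4*sqrt(2)*x/9 + 19/27


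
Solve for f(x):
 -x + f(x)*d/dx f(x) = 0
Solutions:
 f(x) = -sqrt(C1 + x^2)
 f(x) = sqrt(C1 + x^2)


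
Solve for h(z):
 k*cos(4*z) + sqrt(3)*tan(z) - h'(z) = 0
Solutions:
 h(z) = C1 + k*sin(4*z)/4 - sqrt(3)*log(cos(z))


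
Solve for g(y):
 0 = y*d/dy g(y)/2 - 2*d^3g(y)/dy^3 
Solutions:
 g(y) = C1 + Integral(C2*airyai(2^(1/3)*y/2) + C3*airybi(2^(1/3)*y/2), y)


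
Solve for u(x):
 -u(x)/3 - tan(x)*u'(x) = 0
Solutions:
 u(x) = C1/sin(x)^(1/3)


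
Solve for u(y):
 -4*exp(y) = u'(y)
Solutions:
 u(y) = C1 - 4*exp(y)


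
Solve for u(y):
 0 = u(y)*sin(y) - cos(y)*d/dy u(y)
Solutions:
 u(y) = C1/cos(y)


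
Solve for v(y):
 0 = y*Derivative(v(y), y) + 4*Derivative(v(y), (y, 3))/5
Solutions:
 v(y) = C1 + Integral(C2*airyai(-10^(1/3)*y/2) + C3*airybi(-10^(1/3)*y/2), y)


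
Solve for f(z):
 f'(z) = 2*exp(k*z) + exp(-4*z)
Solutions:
 f(z) = C1 - exp(-4*z)/4 + 2*exp(k*z)/k


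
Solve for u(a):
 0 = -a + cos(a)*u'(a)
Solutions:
 u(a) = C1 + Integral(a/cos(a), a)


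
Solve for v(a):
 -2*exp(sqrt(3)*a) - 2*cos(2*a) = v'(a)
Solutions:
 v(a) = C1 - 2*sqrt(3)*exp(sqrt(3)*a)/3 - sin(2*a)


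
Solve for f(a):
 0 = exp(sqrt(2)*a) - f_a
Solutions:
 f(a) = C1 + sqrt(2)*exp(sqrt(2)*a)/2


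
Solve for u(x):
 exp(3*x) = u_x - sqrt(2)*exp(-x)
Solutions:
 u(x) = C1 + exp(3*x)/3 - sqrt(2)*exp(-x)


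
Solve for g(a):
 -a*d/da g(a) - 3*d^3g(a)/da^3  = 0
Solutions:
 g(a) = C1 + Integral(C2*airyai(-3^(2/3)*a/3) + C3*airybi(-3^(2/3)*a/3), a)


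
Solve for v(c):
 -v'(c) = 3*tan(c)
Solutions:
 v(c) = C1 + 3*log(cos(c))


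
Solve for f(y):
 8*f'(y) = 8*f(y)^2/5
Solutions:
 f(y) = -5/(C1 + y)


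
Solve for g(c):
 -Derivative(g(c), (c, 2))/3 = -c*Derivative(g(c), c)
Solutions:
 g(c) = C1 + C2*erfi(sqrt(6)*c/2)


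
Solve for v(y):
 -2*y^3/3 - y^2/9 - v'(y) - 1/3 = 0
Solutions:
 v(y) = C1 - y^4/6 - y^3/27 - y/3


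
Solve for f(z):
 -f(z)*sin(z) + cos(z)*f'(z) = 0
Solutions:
 f(z) = C1/cos(z)


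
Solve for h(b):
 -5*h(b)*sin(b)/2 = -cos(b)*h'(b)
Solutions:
 h(b) = C1/cos(b)^(5/2)


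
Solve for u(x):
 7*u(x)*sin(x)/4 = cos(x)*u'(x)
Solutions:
 u(x) = C1/cos(x)^(7/4)


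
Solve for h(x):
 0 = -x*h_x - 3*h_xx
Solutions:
 h(x) = C1 + C2*erf(sqrt(6)*x/6)


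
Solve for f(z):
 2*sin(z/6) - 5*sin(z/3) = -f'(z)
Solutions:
 f(z) = C1 + 12*cos(z/6) - 15*cos(z/3)


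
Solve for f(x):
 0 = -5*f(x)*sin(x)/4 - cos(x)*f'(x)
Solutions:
 f(x) = C1*cos(x)^(5/4)


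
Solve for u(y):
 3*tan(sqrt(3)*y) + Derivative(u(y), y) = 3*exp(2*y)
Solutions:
 u(y) = C1 + 3*exp(2*y)/2 + sqrt(3)*log(cos(sqrt(3)*y))


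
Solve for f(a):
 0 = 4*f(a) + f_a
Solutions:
 f(a) = C1*exp(-4*a)


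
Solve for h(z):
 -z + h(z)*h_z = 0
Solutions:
 h(z) = -sqrt(C1 + z^2)
 h(z) = sqrt(C1 + z^2)


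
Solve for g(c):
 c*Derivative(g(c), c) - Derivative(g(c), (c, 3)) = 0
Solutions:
 g(c) = C1 + Integral(C2*airyai(c) + C3*airybi(c), c)


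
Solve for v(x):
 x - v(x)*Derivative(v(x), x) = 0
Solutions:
 v(x) = -sqrt(C1 + x^2)
 v(x) = sqrt(C1 + x^2)


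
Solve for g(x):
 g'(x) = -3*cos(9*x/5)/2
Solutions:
 g(x) = C1 - 5*sin(9*x/5)/6


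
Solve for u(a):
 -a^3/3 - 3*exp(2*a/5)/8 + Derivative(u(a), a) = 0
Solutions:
 u(a) = C1 + a^4/12 + 15*exp(2*a/5)/16


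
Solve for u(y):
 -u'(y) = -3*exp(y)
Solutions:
 u(y) = C1 + 3*exp(y)


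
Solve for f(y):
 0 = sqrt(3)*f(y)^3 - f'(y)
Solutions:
 f(y) = -sqrt(2)*sqrt(-1/(C1 + sqrt(3)*y))/2
 f(y) = sqrt(2)*sqrt(-1/(C1 + sqrt(3)*y))/2


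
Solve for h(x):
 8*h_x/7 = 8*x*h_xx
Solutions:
 h(x) = C1 + C2*x^(8/7)


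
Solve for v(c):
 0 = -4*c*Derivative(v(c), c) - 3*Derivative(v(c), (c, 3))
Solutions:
 v(c) = C1 + Integral(C2*airyai(-6^(2/3)*c/3) + C3*airybi(-6^(2/3)*c/3), c)


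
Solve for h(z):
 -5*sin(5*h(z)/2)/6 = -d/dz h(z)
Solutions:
 -5*z/6 + log(cos(5*h(z)/2) - 1)/5 - log(cos(5*h(z)/2) + 1)/5 = C1


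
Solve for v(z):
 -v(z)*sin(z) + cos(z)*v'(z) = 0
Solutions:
 v(z) = C1/cos(z)


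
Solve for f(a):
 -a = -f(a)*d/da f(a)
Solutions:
 f(a) = -sqrt(C1 + a^2)
 f(a) = sqrt(C1 + a^2)


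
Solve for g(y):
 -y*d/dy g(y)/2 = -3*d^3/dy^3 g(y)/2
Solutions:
 g(y) = C1 + Integral(C2*airyai(3^(2/3)*y/3) + C3*airybi(3^(2/3)*y/3), y)


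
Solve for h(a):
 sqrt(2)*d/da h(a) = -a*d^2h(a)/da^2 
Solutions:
 h(a) = C1 + C2*a^(1 - sqrt(2))
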